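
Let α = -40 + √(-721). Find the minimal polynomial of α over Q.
m_α(x) = x^2 + 80x + 2321

From α + 40 = √(-721), squaring gives (α + 40)^2 = -721, i.e. α^2 + 80α + 1600 = -721, so α^2 + 80α + 2321 = 0. The discriminant of x^2 + 80x + 2321 is (80)^2 - 4·(2321) = 6400 - 9284 = -2884, and 4·(-721) is not a perfect square in Q since -721 is squarefree and ≠ 1. Hence x^2 + 80x + 2321 is irreducible over Q and is the minimal polynomial of α.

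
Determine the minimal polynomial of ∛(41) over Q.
m_α(x) = x^3 - 41

α satisfies α^3 = 41, so x^3 - 41 annihilates α. By the rational root test, a rational root p/q (in lowest terms) of x^3 - 41 would satisfy p^3 = 41 q^3, forcing q = 1 and p^3 = 41; but 41 is not a perfect cube, contradiction. A monic cubic over Q with no rational root is irreducible (any nontrivial factorization would include a linear factor). Hence x^3 - 41 is the minimal polynomial of α, and in particular [Q(α):Q] = 3.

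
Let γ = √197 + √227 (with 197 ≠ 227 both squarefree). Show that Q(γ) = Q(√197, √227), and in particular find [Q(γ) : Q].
[Q(γ) : Q] = 4 (equivalently, Q(γ) = Q(√197, √227))

Obviously Q(γ) ⊆ Q(√197, √227), and [Q(√197, √227):Q] = 4 (since 197, 227 are distinct squarefree integers > 1 with 44719 not a perfect square). To show equality we compute the minimal polynomial of γ. From γ = √197 + √227: γ^2 = 197 + 2√(44719) + 227 = 424 + 2√(44719), so γ^2 - 424 = 2√(44719); squaring, (γ^2 - 424)^2 = 4·44719, i.e. γ^4 - 848γ^2 + 179776 - 178876 = 0, i.e. γ^4 - 848γ^2 + 900 = 0. So γ is a root of x^4 - 848x^2 + 900. This polynomial is irreducible over Q: it has no rational root (each ±√197 ± √227 is irrational), and any factorization into two quadratics over Q would force √(44719) ∈ Q (pairing opposite roots) or √197, √227 ∈ Q (other pairings), all impossible. Hence [Q(γ):Q] = 4 = [Q(√197, √227):Q], so Q(γ) = Q(√197, √227).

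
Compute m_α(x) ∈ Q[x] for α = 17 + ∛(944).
m_α(x) = x^3 - 51x^2 + 867x - 5857

Set β = α - 17 = ∛(944), so β^3 = 944. Then (α - 17)^3 - 944 = 0, i.e. α is a root of g(x) = (x - 17)^3 - 944 = x^3 - 51x^2 + 867x - 5857. Since g(x) = h(x - 17) where h(x) = x^3 - 944, and h is irreducible over Q (because 944 is not a perfect cube, so h has no rational root, and a monic cubic with no rational root is irreducible), g is also irreducible (irreducibility is preserved under the substitution x → x - 17). Hence m_α(x) = x^3 - 51x^2 + 867x - 5857.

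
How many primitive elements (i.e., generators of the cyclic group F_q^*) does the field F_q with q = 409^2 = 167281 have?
There are φ(167280) = 40960 primitive elements

F_q^* is cyclic of order q - 1 = 167280. A cyclic group of order m has exactly φ(m) generators. Here m = 167280 = 2^4 · 3 · 5 · 17 · 41, so the number of primitive elements is φ(167280) = 40960.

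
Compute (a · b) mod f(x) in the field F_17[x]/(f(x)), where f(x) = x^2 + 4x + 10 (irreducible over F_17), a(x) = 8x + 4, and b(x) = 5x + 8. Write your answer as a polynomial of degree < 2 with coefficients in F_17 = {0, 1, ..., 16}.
a · b ≡ 9x + 6 (mod f(x))

Multiply in F_17[x]: a(x)·b(x) = (8x + 4)·(5x + 8) = 6x^2 + 16x + 15. This has degree ≥ 2, so divide by f(x) over F_17: 6x^2 + 16x + 15 = (6)·(x^2 + 4x + 10) + (9x + 6). Hence a·b ≡ 9x + 6 (mod f). (F_17[x]/(f) is a field with 17^2 = 289 elements since f is irreducible of degree 2.)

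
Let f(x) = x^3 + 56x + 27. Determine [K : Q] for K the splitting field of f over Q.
[K : Q] = 6

By the rational root test, any rational root of the monic integer polynomial f(x) = x^3 + 56x + 27 must be an integer dividing the constant term 27, i.e. one of ±{1, 3, 9, 27}. Evaluating: f(1) = 84, f(-1) = -30, f(3) = 222, f(-3) = -168, f(9) = 1260, f(-9) = -1206, f(27) = 21222, f(-27) = -21168; none is 0, so f has no rational root and is therefore irreducible over Q (a cubic with no linear factor over a field is irreducible). For an irreducible cubic, the Galois group is A_3 or S_3 according as the discriminant disc(f) = -4a^3 - 27b^2 = -4·(56)^3 - 27·(27)^2 = -722147 is or is not a square in Q. Here disc(f) = -722147 is not a perfect square in Q, so the Galois group of f over Q is not contained in A_3 and must be all of S_3. The splitting field has degree |S_3| = 6 over Q, so [K : Q] = 6.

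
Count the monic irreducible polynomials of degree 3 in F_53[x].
There are 49608 monic irreducible polynomials of degree 3 over F_53

Each element of F_{53^3} that lies in no proper subfield is a root of exactly one monic irreducible of degree 3 over F_53, and each such polynomial has 3 distinct roots in F_{53^3}. By Möbius inversion the count is N_53(3) = (1/3) Σ_{d|3} μ(3/d) · 53^d = (1/3)(μ(3)·53^1 + μ(1)·53^3) = 148824/3 = 49608.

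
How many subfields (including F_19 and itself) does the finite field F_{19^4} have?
F_{19^4} has 3 subfields

The subfields of F_{p^n} are exactly the fields F_{p^d} for d | n (each is the fixed field of the unique index-d subgroup of Gal(F_{p^n}/F_p) ≅ Z/nZ). The divisors of n = 4 are {1, 2, 4}, giving 3 subfields: F_{19^1}, F_{19^2}, F_{19^4}.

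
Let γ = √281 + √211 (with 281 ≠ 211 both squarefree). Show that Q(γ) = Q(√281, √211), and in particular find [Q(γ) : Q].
[Q(γ) : Q] = 4 (equivalently, Q(γ) = Q(√281, √211))

Obviously Q(γ) ⊆ Q(√281, √211), and [Q(√281, √211):Q] = 4 (since 281, 211 are distinct squarefree integers > 1 with 59291 not a perfect square). To show equality we compute the minimal polynomial of γ. From γ = √281 + √211: γ^2 = 281 + 2√(59291) + 211 = 492 + 2√(59291), so γ^2 - 492 = 2√(59291); squaring, (γ^2 - 492)^2 = 4·59291, i.e. γ^4 - 984γ^2 + 242064 - 237164 = 0, i.e. γ^4 - 984γ^2 + 4900 = 0. So γ is a root of x^4 - 984x^2 + 4900. This polynomial is irreducible over Q: it has no rational root (each ±√281 ± √211 is irrational), and any factorization into two quadratics over Q would force √(59291) ∈ Q (pairing opposite roots) or √281, √211 ∈ Q (other pairings), all impossible. Hence [Q(γ):Q] = 4 = [Q(√281, √211):Q], so Q(γ) = Q(√281, √211).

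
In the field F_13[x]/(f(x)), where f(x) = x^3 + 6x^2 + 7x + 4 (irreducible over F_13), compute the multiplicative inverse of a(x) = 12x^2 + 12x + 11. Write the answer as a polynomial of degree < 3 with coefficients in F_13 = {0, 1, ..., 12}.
a(x)^(-1) ≡ 2x + 10 (mod f(x))

Since f is irreducible over F_13, F_13[x]/(f) is a field and a(x) ≠ 0 has an inverse. Apply the extended Euclidean algorithm to f(x) and a(x) in F_13[x]: f(x) = (12x + 8)·a(x) + (7). The last nonzero remainder is the constant 7 = gcd(f, a) in F_13. Back-substituting through the division chain expresses 7 = s(x)·a(x) + t(x)·f(x) with s(x) ≡ x + 5 (mod f), so (x + 5)·a(x) ≡ 7 (mod f). Multiplying by 7^(-1) ≡ 2 in F_13 gives a(x)^(-1) ≡ 2·(x + 5) ≡ 2x + 10 (mod f). Check: (12x^2 + 12x + 11)·(2x + 10) = 11x^3 + x^2 + 12x + 6 ≡ 1 (mod x^3 + 6x^2 + 7x + 4).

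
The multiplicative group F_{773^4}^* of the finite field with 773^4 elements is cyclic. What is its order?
|F_{773^4}^*| = 357040905840

F_{773^4} has 773^4 = 357040905841 elements; its multiplicative group consists of all nonzero elements, so |F_{773^4}^*| = 357040905841 - 1 = 357040905840. (It is cyclic since any finite subgroup of the multiplicative group of a field is cyclic.)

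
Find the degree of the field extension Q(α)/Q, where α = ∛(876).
[Q(α):Q] = 3

The minimal polynomial of α is x^3 - 876, irreducible over Q since 876 is not a perfect cube (so x^3 - 876 has no rational root). Hence [Q(α):Q] = deg(m_α) = 3.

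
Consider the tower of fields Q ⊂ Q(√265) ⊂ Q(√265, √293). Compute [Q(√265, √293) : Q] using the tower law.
[Q(√265, √293) : Q] = 4

[Q(√265):Q] = 2 (min poly x^2 - 265, irreducible since 265 is squarefree > 1). For the top step, suppose √293 ∈ Q(√265), say √293 = c + d√265 with c, d ∈ Q. Squaring: 293 = c^2 + 265d^2 + 2cd√265. Since √265 ∉ Q this forces 2cd = 0. If d = 0 then √293 = c ∈ Q, contradicting 293 squarefree > 1. If c = 0 then 293 = 265d^2, so 265·293 = (265d)^2 is a perfect square in Q — but 265·293 = 77645 is not a perfect square (since 265 and 293 are distinct squarefree integers). Contradiction. Hence √293 ∉ Q(√265), so x^2 - 293 stays irreducible over Q(√265) and [Q(√265, √293) : Q(√265)] = 2. By the tower law, [Q(√265, √293) : Q] = 2 · 2 = 4.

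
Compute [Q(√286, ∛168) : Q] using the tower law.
[Q(√286, ∛168) : Q] = 6

Let L = Q(√286, ∛168). Since Q(√286) ⊂ L and [Q(√286):Q] = 2, the tower law gives 2 | [L:Q]. Likewise Q(∛168) ⊂ L with [Q(∛168):Q] = 3 (because 168 is not a perfect cube), so 3 | [L:Q]. As gcd(2,3) = 1, [L:Q] is divisible by 6. Conversely L is generated over Q by √286 and ∛168, so [L:Q] ≤ 2·3 = 6. Therefore [Q(√286, ∛168) : Q] = 6.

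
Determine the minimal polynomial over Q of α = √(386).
m_α(x) = x^2 - 386

α satisfies α^2 - 386 = 0, so x^2 - 386 annihilates α. Since d = 386 is squarefree and ≠ 1, it is not a perfect square in Q, so x^2 - 386 has no rational root and is therefore irreducible over Q (a degree-2 polynomial over a field is irreducible iff it has no root). Hence m_α(x) = x^2 - 386.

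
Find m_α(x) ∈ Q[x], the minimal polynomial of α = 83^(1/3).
m_α(x) = x^3 - 83

α satisfies α^3 = 83, so x^3 - 83 annihilates α. By the rational root test, a rational root p/q (in lowest terms) of x^3 - 83 would satisfy p^3 = 83 q^3, forcing q = 1 and p^3 = 83; but 83 is not a perfect cube, contradiction. A monic cubic over Q with no rational root is irreducible (any nontrivial factorization would include a linear factor). Hence x^3 - 83 is the minimal polynomial of α, and in particular [Q(α):Q] = 3.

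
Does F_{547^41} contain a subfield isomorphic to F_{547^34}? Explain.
No: F_{547^34} is not a subfield of F_{547^41}

F_{p^m} embeds in F_{p^n} iff m | n. Here 34 ∤ 41 (since 41 = 1·34 + 7 with remainder 7 ≠ 0), so F_{547^34} is not a subfield of F_{547^41}. Equivalently: if it were, the tower law would give 34 = [F_{547^34}:F_547] dividing [F_{547^41}:F_547] = 41, contradiction.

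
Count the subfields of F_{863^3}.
F_{863^3} has 2 subfields

The subfields of F_{p^n} are exactly the fields F_{p^d} for d | n (each is the fixed field of the unique index-d subgroup of Gal(F_{p^n}/F_p) ≅ Z/nZ). The divisors of n = 3 are {1, 3}, giving 2 subfields: F_{863^1}, F_{863^3}.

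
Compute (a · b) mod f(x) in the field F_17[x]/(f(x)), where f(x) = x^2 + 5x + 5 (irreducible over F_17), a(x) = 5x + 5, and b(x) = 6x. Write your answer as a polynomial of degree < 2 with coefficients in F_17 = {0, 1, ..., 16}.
a · b ≡ 16x + 3 (mod f(x))

Multiply in F_17[x]: a(x)·b(x) = (5x + 5)·(6x) = 13x^2 + 13x. This has degree ≥ 2, so divide by f(x) over F_17: 13x^2 + 13x = (13)·(x^2 + 5x + 5) + (16x + 3). Hence a·b ≡ 16x + 3 (mod f). (F_17[x]/(f) is a field with 17^2 = 289 elements since f is irreducible of degree 2.)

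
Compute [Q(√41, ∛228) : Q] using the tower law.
[Q(√41, ∛228) : Q] = 6

Let L = Q(√41, ∛228). Since Q(√41) ⊂ L and [Q(√41):Q] = 2, the tower law gives 2 | [L:Q]. Likewise Q(∛228) ⊂ L with [Q(∛228):Q] = 3 (because 228 is not a perfect cube), so 3 | [L:Q]. As gcd(2,3) = 1, [L:Q] is divisible by 6. Conversely L is generated over Q by √41 and ∛228, so [L:Q] ≤ 2·3 = 6. Therefore [Q(√41, ∛228) : Q] = 6.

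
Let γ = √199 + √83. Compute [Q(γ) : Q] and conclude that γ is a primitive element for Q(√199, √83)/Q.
[Q(γ) : Q] = 4 (equivalently, Q(γ) = Q(√199, √83))

Obviously Q(γ) ⊆ Q(√199, √83), and [Q(√199, √83):Q] = 4 (since 199, 83 are distinct squarefree integers > 1 with 16517 not a perfect square). To show equality we compute the minimal polynomial of γ. From γ = √199 + √83: γ^2 = 199 + 2√(16517) + 83 = 282 + 2√(16517), so γ^2 - 282 = 2√(16517); squaring, (γ^2 - 282)^2 = 4·16517, i.e. γ^4 - 564γ^2 + 79524 - 66068 = 0, i.e. γ^4 - 564γ^2 + 13456 = 0. So γ is a root of x^4 - 564x^2 + 13456. This polynomial is irreducible over Q: it has no rational root (each ±√199 ± √83 is irrational), and any factorization into two quadratics over Q would force √(16517) ∈ Q (pairing opposite roots) or √199, √83 ∈ Q (other pairings), all impossible. Hence [Q(γ):Q] = 4 = [Q(√199, √83):Q], so Q(γ) = Q(√199, √83).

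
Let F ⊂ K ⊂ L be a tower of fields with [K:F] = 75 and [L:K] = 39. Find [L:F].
[L:F] = 2925

The tower law says that for any tower of field extensions F ⊂ K ⊂ L with finite degrees, [L:F] = [L:K] · [K:F]. Here this gives [L:F] = 39 · 75 = 2925.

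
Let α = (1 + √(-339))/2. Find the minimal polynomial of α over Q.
m_α(x) = x^2 - x + 85

From 2α - 1 = √(-339), squaring gives (2α - 1)^2 = -339, i.e. 4α^2 - 4α + 1 = -339, so α^2 - α + (1 + 339)/4 = 0. Since -339 ≡ 1 (mod 4), (1 + 339)/4 = 85 ∈ Z. The polynomial x^2 - x + 85 has discriminant 1 - 4·(85) = -339, which is not a perfect square in Q (d = -339 is squarefree and ≠ 1), so x^2 - x + 85 is irreducible over Q. It is the minimal polynomial of α.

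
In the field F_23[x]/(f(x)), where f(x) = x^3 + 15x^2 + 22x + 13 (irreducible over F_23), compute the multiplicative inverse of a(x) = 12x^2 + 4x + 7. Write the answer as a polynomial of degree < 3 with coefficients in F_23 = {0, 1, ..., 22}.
a(x)^(-1) ≡ 18x^2 + 11x + 10 (mod f(x))

Since f is irreducible over F_23, F_23[x]/(f) is a field and a(x) ≠ 0 has an inverse. Apply the extended Euclidean algorithm to f(x) and a(x) in F_23[x]: f(x) = (2x + 14)·a(x) + (21x + 7);  a(x) = (17x)·(21x + 7) + (7). The last nonzero remainder is the constant 7 = gcd(f, a) in F_23. Back-substituting through the division chain expresses 7 = s(x)·a(x) + t(x)·f(x) with s(x) ≡ 11x^2 + 8x + 1 (mod f), so (11x^2 + 8x + 1)·a(x) ≡ 7 (mod f). Multiplying by 7^(-1) ≡ 10 in F_23 gives a(x)^(-1) ≡ 10·(11x^2 + 8x + 1) ≡ 18x^2 + 11x + 10 (mod f). Check: (12x^2 + 4x + 7)·(18x^2 + 11x + 10) = 9x^4 + 20x^3 + 14x^2 + 2x + 1 ≡ 1 (mod x^3 + 15x^2 + 22x + 13).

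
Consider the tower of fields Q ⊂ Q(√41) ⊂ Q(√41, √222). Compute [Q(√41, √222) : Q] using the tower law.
[Q(√41, √222) : Q] = 4

[Q(√41):Q] = 2 (min poly x^2 - 41, irreducible since 41 is squarefree > 1). For the top step, suppose √222 ∈ Q(√41), say √222 = c + d√41 with c, d ∈ Q. Squaring: 222 = c^2 + 41d^2 + 2cd√41. Since √41 ∉ Q this forces 2cd = 0. If d = 0 then √222 = c ∈ Q, contradicting 222 squarefree > 1. If c = 0 then 222 = 41d^2, so 41·222 = (41d)^2 is a perfect square in Q — but 41·222 = 9102 is not a perfect square (since 41 and 222 are distinct squarefree integers). Contradiction. Hence √222 ∉ Q(√41), so x^2 - 222 stays irreducible over Q(√41) and [Q(√41, √222) : Q(√41)] = 2. By the tower law, [Q(√41, √222) : Q] = 2 · 2 = 4.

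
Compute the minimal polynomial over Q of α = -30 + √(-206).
m_α(x) = x^2 + 60x + 1106

From α + 30 = √(-206), squaring gives (α + 30)^2 = -206, i.e. α^2 + 60α + 900 = -206, so α^2 + 60α + 1106 = 0. The discriminant of x^2 + 60x + 1106 is (60)^2 - 4·(1106) = 3600 - 4424 = -824, and 4·(-206) is not a perfect square in Q since -206 is squarefree and ≠ 1. Hence x^2 + 60x + 1106 is irreducible over Q and is the minimal polynomial of α.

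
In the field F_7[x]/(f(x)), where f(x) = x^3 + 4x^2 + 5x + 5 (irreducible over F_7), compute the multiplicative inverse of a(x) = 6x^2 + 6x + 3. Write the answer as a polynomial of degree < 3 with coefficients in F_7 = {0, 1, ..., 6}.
a(x)^(-1) ≡ x^2 + 4x + 1 (mod f(x))

Since f is irreducible over F_7, F_7[x]/(f) is a field and a(x) ≠ 0 has an inverse. Apply the extended Euclidean algorithm to f(x) and a(x) in F_7[x]: f(x) = (6x + 4)·a(x) + (5x);  a(x) = (4x + 4)·(5x) + (3). The last nonzero remainder is the constant 3 = gcd(f, a) in F_7. Back-substituting through the division chain expresses 3 = s(x)·a(x) + t(x)·f(x) with s(x) ≡ 3x^2 + 5x + 3 (mod f), so (3x^2 + 5x + 3)·a(x) ≡ 3 (mod f). Multiplying by 3^(-1) ≡ 5 in F_7 gives a(x)^(-1) ≡ 5·(3x^2 + 5x + 3) ≡ x^2 + 4x + 1 (mod f). Check: (6x^2 + 6x + 3)·(x^2 + 4x + 1) = 6x^4 + 2x^3 + 5x^2 + 4x + 3 ≡ 1 (mod x^3 + 4x^2 + 5x + 5).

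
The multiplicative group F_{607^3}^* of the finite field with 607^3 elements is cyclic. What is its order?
|F_{607^3}^*| = 223648542

F_{607^3} has 607^3 = 223648543 elements; its multiplicative group consists of all nonzero elements, so |F_{607^3}^*| = 223648543 - 1 = 223648542. (It is cyclic since any finite subgroup of the multiplicative group of a field is cyclic.)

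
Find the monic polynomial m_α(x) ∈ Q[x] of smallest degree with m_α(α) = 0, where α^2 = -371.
m_α(x) = x^2 + 371

α satisfies α^2 + 371 = 0, so x^2 + 371 annihilates α. Since d = -371 is squarefree and ≠ 1, it is not a perfect square in Q, so x^2 + 371 has no rational root and is therefore irreducible over Q (a degree-2 polynomial over a field is irreducible iff it has no root). Hence m_α(x) = x^2 + 371.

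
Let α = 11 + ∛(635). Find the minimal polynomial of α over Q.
m_α(x) = x^3 - 33x^2 + 363x - 1966

Set β = α - 11 = ∛(635), so β^3 = 635. Then (α - 11)^3 - 635 = 0, i.e. α is a root of g(x) = (x - 11)^3 - 635 = x^3 - 33x^2 + 363x - 1966. Since g(x) = h(x - 11) where h(x) = x^3 - 635, and h is irreducible over Q (because 635 is not a perfect cube, so h has no rational root, and a monic cubic with no rational root is irreducible), g is also irreducible (irreducibility is preserved under the substitution x → x - 11). Hence m_α(x) = x^3 - 33x^2 + 363x - 1966.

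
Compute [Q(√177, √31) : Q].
[Q(√177, √31) : Q] = 4

[Q(√177):Q] = 2 (min poly x^2 - 177, irreducible since 177 is squarefree > 1). For the top step, suppose √31 ∈ Q(√177), say √31 = c + d√177 with c, d ∈ Q. Squaring: 31 = c^2 + 177d^2 + 2cd√177. Since √177 ∉ Q this forces 2cd = 0. If d = 0 then √31 = c ∈ Q, contradicting 31 squarefree > 1. If c = 0 then 31 = 177d^2, so 177·31 = (177d)^2 is a perfect square in Q — but 177·31 = 5487 is not a perfect square (since 177 and 31 are distinct squarefree integers). Contradiction. Hence √31 ∉ Q(√177), so x^2 - 31 stays irreducible over Q(√177) and [Q(√177, √31) : Q(√177)] = 2. By the tower law, [Q(√177, √31) : Q] = 2 · 2 = 4.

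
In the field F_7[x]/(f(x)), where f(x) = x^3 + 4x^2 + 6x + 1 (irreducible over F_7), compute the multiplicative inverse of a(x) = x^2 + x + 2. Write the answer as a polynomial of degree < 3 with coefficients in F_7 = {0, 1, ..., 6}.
a(x)^(-1) ≡ 2x^2 + 4x + 3 (mod f(x))

Since f is irreducible over F_7, F_7[x]/(f) is a field and a(x) ≠ 0 has an inverse. Apply the extended Euclidean algorithm to f(x) and a(x) in F_7[x]: f(x) = (x + 3)·a(x) + (x + 2);  a(x) = (x + 6)·(x + 2) + (4). The last nonzero remainder is the constant 4 = gcd(f, a) in F_7. Back-substituting through the division chain expresses 4 = s(x)·a(x) + t(x)·f(x) with s(x) ≡ x^2 + 2x + 5 (mod f), so (x^2 + 2x + 5)·a(x) ≡ 4 (mod f). Multiplying by 4^(-1) ≡ 2 in F_7 gives a(x)^(-1) ≡ 2·(x^2 + 2x + 5) ≡ 2x^2 + 4x + 3 (mod f). Check: (x^2 + x + 2)·(2x^2 + 4x + 3) = 2x^4 + 6x^3 + 4x^2 + 4x + 6 ≡ 1 (mod x^3 + 4x^2 + 6x + 1).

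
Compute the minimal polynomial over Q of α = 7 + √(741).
m_α(x) = x^2 - 14x - 692

From α - 7 = √(741), squaring gives (α - 7)^2 = 741, i.e. α^2 - 14α + 49 = 741, so α^2 - 14α - 692 = 0. The discriminant of x^2 - 14x - 692 is (-14)^2 - 4·(-692) = 196 + 2768 = 2964, and 4·(741) is not a perfect square in Q since 741 is squarefree and ≠ 1. Hence x^2 - 14x - 692 is irreducible over Q and is the minimal polynomial of α.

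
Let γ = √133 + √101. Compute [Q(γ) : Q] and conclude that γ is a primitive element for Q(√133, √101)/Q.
[Q(γ) : Q] = 4 (equivalently, Q(γ) = Q(√133, √101))

Obviously Q(γ) ⊆ Q(√133, √101), and [Q(√133, √101):Q] = 4 (since 133, 101 are distinct squarefree integers > 1 with 13433 not a perfect square). To show equality we compute the minimal polynomial of γ. From γ = √133 + √101: γ^2 = 133 + 2√(13433) + 101 = 234 + 2√(13433), so γ^2 - 234 = 2√(13433); squaring, (γ^2 - 234)^2 = 4·13433, i.e. γ^4 - 468γ^2 + 54756 - 53732 = 0, i.e. γ^4 - 468γ^2 + 1024 = 0. So γ is a root of x^4 - 468x^2 + 1024. This polynomial is irreducible over Q: it has no rational root (each ±√133 ± √101 is irrational), and any factorization into two quadratics over Q would force √(13433) ∈ Q (pairing opposite roots) or √133, √101 ∈ Q (other pairings), all impossible. Hence [Q(γ):Q] = 4 = [Q(√133, √101):Q], so Q(γ) = Q(√133, √101).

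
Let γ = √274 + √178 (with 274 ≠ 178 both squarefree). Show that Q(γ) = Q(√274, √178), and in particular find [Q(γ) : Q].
[Q(γ) : Q] = 4 (equivalently, Q(γ) = Q(√274, √178))

Obviously Q(γ) ⊆ Q(√274, √178), and [Q(√274, √178):Q] = 4 (since 274, 178 are distinct squarefree integers > 1 with 48772 not a perfect square). To show equality we compute the minimal polynomial of γ. From γ = √274 + √178: γ^2 = 274 + 2√(48772) + 178 = 452 + 2√(48772), so γ^2 - 452 = 2√(48772); squaring, (γ^2 - 452)^2 = 4·48772, i.e. γ^4 - 904γ^2 + 204304 - 195088 = 0, i.e. γ^4 - 904γ^2 + 9216 = 0. So γ is a root of x^4 - 904x^2 + 9216. This polynomial is irreducible over Q: it has no rational root (each ±√274 ± √178 is irrational), and any factorization into two quadratics over Q would force √(48772) ∈ Q (pairing opposite roots) or √274, √178 ∈ Q (other pairings), all impossible. Hence [Q(γ):Q] = 4 = [Q(√274, √178):Q], so Q(γ) = Q(√274, √178).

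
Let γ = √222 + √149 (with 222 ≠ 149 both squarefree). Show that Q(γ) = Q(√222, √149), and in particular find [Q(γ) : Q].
[Q(γ) : Q] = 4 (equivalently, Q(γ) = Q(√222, √149))

Obviously Q(γ) ⊆ Q(√222, √149), and [Q(√222, √149):Q] = 4 (since 222, 149 are distinct squarefree integers > 1 with 33078 not a perfect square). To show equality we compute the minimal polynomial of γ. From γ = √222 + √149: γ^2 = 222 + 2√(33078) + 149 = 371 + 2√(33078), so γ^2 - 371 = 2√(33078); squaring, (γ^2 - 371)^2 = 4·33078, i.e. γ^4 - 742γ^2 + 137641 - 132312 = 0, i.e. γ^4 - 742γ^2 + 5329 = 0. So γ is a root of x^4 - 742x^2 + 5329. This polynomial is irreducible over Q: it has no rational root (each ±√222 ± √149 is irrational), and any factorization into two quadratics over Q would force √(33078) ∈ Q (pairing opposite roots) or √222, √149 ∈ Q (other pairings), all impossible. Hence [Q(γ):Q] = 4 = [Q(√222, √149):Q], so Q(γ) = Q(√222, √149).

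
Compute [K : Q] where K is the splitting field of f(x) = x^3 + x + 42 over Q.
[K : Q] = 6

By the rational root test, any rational root of the monic integer polynomial f(x) = x^3 + x + 42 must be an integer dividing the constant term 42, i.e. one of ±{1, 2, 3, 6, 7, 14, 21, 42}. Evaluating: f(1) = 44, f(-1) = 40, f(2) = 52, f(-2) = 32, f(3) = 72, f(-3) = 12, f(6) = 264, f(-6) = -180, f(7) = 392, f(-7) = -308, f(14) = 2800, f(-14) = -2716, f(21) = 9324, f(-21) = -9240, f(42) = 74172, f(-42) = -74088; none is 0, so f has no rational root and is therefore irreducible over Q (a cubic with no linear factor over a field is irreducible). For an irreducible cubic, the Galois group is A_3 or S_3 according as the discriminant disc(f) = -4a^3 - 27b^2 = -4·(1)^3 - 27·(42)^2 = -47632 is or is not a square in Q. Here disc(f) = -47632 is not a perfect square in Q, so the Galois group of f over Q is not contained in A_3 and must be all of S_3. The splitting field has degree |S_3| = 6 over Q, so [K : Q] = 6.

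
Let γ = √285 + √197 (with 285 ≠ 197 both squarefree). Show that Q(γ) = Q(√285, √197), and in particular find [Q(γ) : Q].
[Q(γ) : Q] = 4 (equivalently, Q(γ) = Q(√285, √197))

Obviously Q(γ) ⊆ Q(√285, √197), and [Q(√285, √197):Q] = 4 (since 285, 197 are distinct squarefree integers > 1 with 56145 not a perfect square). To show equality we compute the minimal polynomial of γ. From γ = √285 + √197: γ^2 = 285 + 2√(56145) + 197 = 482 + 2√(56145), so γ^2 - 482 = 2√(56145); squaring, (γ^2 - 482)^2 = 4·56145, i.e. γ^4 - 964γ^2 + 232324 - 224580 = 0, i.e. γ^4 - 964γ^2 + 7744 = 0. So γ is a root of x^4 - 964x^2 + 7744. This polynomial is irreducible over Q: it has no rational root (each ±√285 ± √197 is irrational), and any factorization into two quadratics over Q would force √(56145) ∈ Q (pairing opposite roots) or √285, √197 ∈ Q (other pairings), all impossible. Hence [Q(γ):Q] = 4 = [Q(√285, √197):Q], so Q(γ) = Q(√285, √197).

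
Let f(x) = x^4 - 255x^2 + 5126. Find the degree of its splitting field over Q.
[K : Q] = 4

Solving the quadratic in x^2: x^2 = (255 ± √(255^2 - 4·5126))/2 = (255 ± √44521)/2 = (255 ± 211)/2, giving x^2 = 22 or x^2 = 233. So f(x) = (x^2 - 22)(x^2 - 233) and the roots of f are ±√22, ±√233. Hence the splitting field is K = Q(√22, √233). Since 22 and 233 are distinct squarefree integers > 1, their product 5126 is not a perfect square, so √233 ∉ Q(√22). By the tower law [K:Q] = [Q(√22,√233):Q(√22)] · [Q(√22):Q] = 2 · 2 = 4.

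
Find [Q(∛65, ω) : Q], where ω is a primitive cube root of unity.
[Q(∛65, ω) : Q] = 6

[Q(∛65):Q] = 3 (min poly x^3 - 65, irreducible since 65 is not a perfect cube). [Q(ω):Q] = 2 (min poly x^2 + x + 1). Since Q(∛65) ⊂ R and ω ∉ R, we have ω ∉ Q(∛65), so x^2 + x + 1 remains irreducible over Q(∛65) and [Q(∛65, ω) : Q(∛65)] = 2. By the tower law, [Q(∛65, ω) : Q] = 3 · 2 = 6. (In fact Q(∛65, ω) is the splitting field of x^3 - 65 over Q.)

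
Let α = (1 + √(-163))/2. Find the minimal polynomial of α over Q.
m_α(x) = x^2 - x + 41

From 2α - 1 = √(-163), squaring gives (2α - 1)^2 = -163, i.e. 4α^2 - 4α + 1 = -163, so α^2 - α + (1 + 163)/4 = 0. Since -163 ≡ 1 (mod 4), (1 + 163)/4 = 41 ∈ Z. The polynomial x^2 - x + 41 has discriminant 1 - 4·(41) = -163, which is not a perfect square in Q (d = -163 is squarefree and ≠ 1), so x^2 - x + 41 is irreducible over Q. It is the minimal polynomial of α.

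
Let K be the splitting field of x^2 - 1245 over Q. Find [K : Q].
[K : Q] = 2

f(x) = x^2 - 1245 factors as (x - √1245)(x + √1245). The splitting field is K = Q(√1245). Since 1245 is squarefree and > 1, it is not a perfect square, so x^2 - 1245 is irreducible over Q and [Q(√1245) : Q] = 2. Hence [K : Q] = 2.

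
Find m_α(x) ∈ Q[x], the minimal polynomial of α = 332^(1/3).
m_α(x) = x^3 - 332

α satisfies α^3 = 332, so x^3 - 332 annihilates α. By the rational root test, a rational root p/q (in lowest terms) of x^3 - 332 would satisfy p^3 = 332 q^3, forcing q = 1 and p^3 = 332; but 332 is not a perfect cube, contradiction. A monic cubic over Q with no rational root is irreducible (any nontrivial factorization would include a linear factor). Hence x^3 - 332 is the minimal polynomial of α, and in particular [Q(α):Q] = 3.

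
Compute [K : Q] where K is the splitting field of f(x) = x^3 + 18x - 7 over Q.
[K : Q] = 6

By the rational root test, any rational root of the monic integer polynomial f(x) = x^3 + 18x - 7 must be an integer dividing the constant term -7, i.e. one of ±{1, 7}. Evaluating: f(1) = 12, f(-1) = -26, f(7) = 462, f(-7) = -476; none is 0, so f has no rational root and is therefore irreducible over Q (a cubic with no linear factor over a field is irreducible). For an irreducible cubic, the Galois group is A_3 or S_3 according as the discriminant disc(f) = -4a^3 - 27b^2 = -4·(18)^3 - 27·(-7)^2 = -24651 is or is not a square in Q. Here disc(f) = -24651 is not a perfect square in Q, so the Galois group of f over Q is not contained in A_3 and must be all of S_3. The splitting field has degree |S_3| = 6 over Q, so [K : Q] = 6.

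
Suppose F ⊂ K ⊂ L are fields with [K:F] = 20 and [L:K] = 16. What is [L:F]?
[L:F] = 320

The tower law says that for any tower of field extensions F ⊂ K ⊂ L with finite degrees, [L:F] = [L:K] · [K:F]. Here this gives [L:F] = 16 · 20 = 320.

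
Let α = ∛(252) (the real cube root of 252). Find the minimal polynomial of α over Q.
m_α(x) = x^3 - 252

α satisfies α^3 = 252, so x^3 - 252 annihilates α. By the rational root test, a rational root p/q (in lowest terms) of x^3 - 252 would satisfy p^3 = 252 q^3, forcing q = 1 and p^3 = 252; but 252 is not a perfect cube, contradiction. A monic cubic over Q with no rational root is irreducible (any nontrivial factorization would include a linear factor). Hence x^3 - 252 is the minimal polynomial of α, and in particular [Q(α):Q] = 3.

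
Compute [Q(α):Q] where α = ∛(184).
[Q(α):Q] = 3

The minimal polynomial of α is x^3 - 184, irreducible over Q since 184 is not a perfect cube (so x^3 - 184 has no rational root). Hence [Q(α):Q] = deg(m_α) = 3.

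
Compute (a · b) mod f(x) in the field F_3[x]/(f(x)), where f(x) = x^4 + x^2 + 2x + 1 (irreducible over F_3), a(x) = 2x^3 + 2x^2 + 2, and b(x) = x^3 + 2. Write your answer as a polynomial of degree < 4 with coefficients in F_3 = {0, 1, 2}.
a · b ≡ 2x (mod f(x))

Multiply in F_3[x]: a(x)·b(x) = (2x^3 + 2x^2 + 2)·(x^3 + 2) = 2x^6 + 2x^5 + x^2 + 1. This has degree ≥ 4, so divide by f(x) over F_3: 2x^6 + 2x^5 + x^2 + 1 = (2x^2 + 2x + 1)·(x^4 + x^2 + 2x + 1) + (2x). Hence a·b ≡ 2x (mod f). (F_3[x]/(f) is a field with 3^4 = 81 elements since f is irreducible of degree 4.)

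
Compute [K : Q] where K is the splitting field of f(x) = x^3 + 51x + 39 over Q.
[K : Q] = 6

By the rational root test, any rational root of the monic integer polynomial f(x) = x^3 + 51x + 39 must be an integer dividing the constant term 39, i.e. one of ±{1, 3, 13, 39}. Evaluating: f(1) = 91, f(-1) = -13, f(3) = 219, f(-3) = -141, f(13) = 2899, f(-13) = -2821, f(39) = 61347, f(-39) = -61269; none is 0, so f has no rational root and is therefore irreducible over Q (a cubic with no linear factor over a field is irreducible). For an irreducible cubic, the Galois group is A_3 or S_3 according as the discriminant disc(f) = -4a^3 - 27b^2 = -4·(51)^3 - 27·(39)^2 = -571671 is or is not a square in Q. Here disc(f) = -571671 is not a perfect square in Q, so the Galois group of f over Q is not contained in A_3 and must be all of S_3. The splitting field has degree |S_3| = 6 over Q, so [K : Q] = 6.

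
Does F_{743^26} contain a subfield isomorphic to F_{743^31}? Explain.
No: F_{743^31} is not a subfield of F_{743^26}

F_{p^m} embeds in F_{p^n} iff m | n. Here 31 ∤ 26 (since 26 = 0·31 + 26 with remainder 26 ≠ 0), so F_{743^31} is not a subfield of F_{743^26}. Equivalently: if it were, the tower law would give 31 = [F_{743^31}:F_743] dividing [F_{743^26}:F_743] = 26, contradiction.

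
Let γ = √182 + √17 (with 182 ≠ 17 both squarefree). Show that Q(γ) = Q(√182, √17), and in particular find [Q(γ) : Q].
[Q(γ) : Q] = 4 (equivalently, Q(γ) = Q(√182, √17))

Obviously Q(γ) ⊆ Q(√182, √17), and [Q(√182, √17):Q] = 4 (since 182, 17 are distinct squarefree integers > 1 with 3094 not a perfect square). To show equality we compute the minimal polynomial of γ. From γ = √182 + √17: γ^2 = 182 + 2√(3094) + 17 = 199 + 2√(3094), so γ^2 - 199 = 2√(3094); squaring, (γ^2 - 199)^2 = 4·3094, i.e. γ^4 - 398γ^2 + 39601 - 12376 = 0, i.e. γ^4 - 398γ^2 + 27225 = 0. So γ is a root of x^4 - 398x^2 + 27225. This polynomial is irreducible over Q: it has no rational root (each ±√182 ± √17 is irrational), and any factorization into two quadratics over Q would force √(3094) ∈ Q (pairing opposite roots) or √182, √17 ∈ Q (other pairings), all impossible. Hence [Q(γ):Q] = 4 = [Q(√182, √17):Q], so Q(γ) = Q(√182, √17).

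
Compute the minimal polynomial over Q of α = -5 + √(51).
m_α(x) = x^2 + 10x - 26

From α + 5 = √(51), squaring gives (α + 5)^2 = 51, i.e. α^2 + 10α + 25 = 51, so α^2 + 10α - 26 = 0. The discriminant of x^2 + 10x - 26 is (10)^2 - 4·(-26) = 100 + 104 = 204, and 4·(51) is not a perfect square in Q since 51 is squarefree and ≠ 1. Hence x^2 + 10x - 26 is irreducible over Q and is the minimal polynomial of α.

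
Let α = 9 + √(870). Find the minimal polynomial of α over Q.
m_α(x) = x^2 - 18x - 789

From α - 9 = √(870), squaring gives (α - 9)^2 = 870, i.e. α^2 - 18α + 81 = 870, so α^2 - 18α - 789 = 0. The discriminant of x^2 - 18x - 789 is (-18)^2 - 4·(-789) = 324 + 3156 = 3480, and 4·(870) is not a perfect square in Q since 870 is squarefree and ≠ 1. Hence x^2 - 18x - 789 is irreducible over Q and is the minimal polynomial of α.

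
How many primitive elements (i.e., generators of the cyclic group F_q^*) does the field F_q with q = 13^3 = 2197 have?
There are φ(2196) = 720 primitive elements

F_q^* is cyclic of order q - 1 = 2196. A cyclic group of order m has exactly φ(m) generators. Here m = 2196 = 2^2 · 3^2 · 61, so the number of primitive elements is φ(2196) = 720.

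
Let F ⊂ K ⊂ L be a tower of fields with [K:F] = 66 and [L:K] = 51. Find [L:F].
[L:F] = 3366

The tower law says that for any tower of field extensions F ⊂ K ⊂ L with finite degrees, [L:F] = [L:K] · [K:F]. Here this gives [L:F] = 51 · 66 = 3366.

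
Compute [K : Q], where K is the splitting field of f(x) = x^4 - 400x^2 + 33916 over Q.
[K : Q] = 4

Solving the quadratic in x^2: x^2 = (400 ± √(400^2 - 4·33916))/2 = (400 ± √24336)/2 = (400 ± 156)/2, giving x^2 = 278 or x^2 = 122. So f(x) = (x^2 - 278)(x^2 - 122) and the roots of f are ±√278, ±√122. Hence the splitting field is K = Q(√278, √122). Since 278 and 122 are distinct squarefree integers > 1, their product 33916 is not a perfect square, so √122 ∉ Q(√278). By the tower law [K:Q] = [Q(√278,√122):Q(√278)] · [Q(√278):Q] = 2 · 2 = 4.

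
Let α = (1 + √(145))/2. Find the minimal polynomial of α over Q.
m_α(x) = x^2 - x - 36

From 2α - 1 = √(145), squaring gives (2α - 1)^2 = 145, i.e. 4α^2 - 4α + 1 = 145, so α^2 - α + (1 - 145)/4 = 0. Since 145 ≡ 1 (mod 4), (1 - 145)/4 = -36 ∈ Z. The polynomial x^2 - x - 36 has discriminant 1 - 4·(-36) = 145, which is not a perfect square in Q (d = 145 is squarefree and ≠ 1), so x^2 - x - 36 is irreducible over Q. It is the minimal polynomial of α.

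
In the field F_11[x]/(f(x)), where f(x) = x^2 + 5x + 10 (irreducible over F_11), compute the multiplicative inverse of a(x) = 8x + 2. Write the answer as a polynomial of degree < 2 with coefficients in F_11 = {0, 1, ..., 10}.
a(x)^(-1) ≡ x + 2 (mod f(x))

Since f is irreducible over F_11, F_11[x]/(f) is a field and a(x) ≠ 0 has an inverse. Apply the extended Euclidean algorithm to f(x) and a(x) in F_11[x]: f(x) = (7x + 3)·a(x) + (4). The last nonzero remainder is the constant 4 = gcd(f, a) in F_11. Back-substituting through the division chain expresses 4 = s(x)·a(x) + t(x)·f(x) with s(x) ≡ 4x + 8 (mod f), so (4x + 8)·a(x) ≡ 4 (mod f). Multiplying by 4^(-1) ≡ 3 in F_11 gives a(x)^(-1) ≡ 3·(4x + 8) ≡ x + 2 (mod f). Check: (8x + 2)·(x + 2) = 8x^2 + 7x + 4 ≡ 1 (mod x^2 + 5x + 10).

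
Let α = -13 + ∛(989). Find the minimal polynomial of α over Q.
m_α(x) = x^3 + 39x^2 + 507x + 1208

Set β = α + 13 = ∛(989), so β^3 = 989. Then (α + 13)^3 - 989 = 0, i.e. α is a root of g(x) = (x + 13)^3 - 989 = x^3 + 39x^2 + 507x + 1208. Since g(x) = h(x + 13) where h(x) = x^3 - 989, and h is irreducible over Q (because 989 is not a perfect cube, so h has no rational root, and a monic cubic with no rational root is irreducible), g is also irreducible (irreducibility is preserved under the substitution x → x + 13). Hence m_α(x) = x^3 + 39x^2 + 507x + 1208.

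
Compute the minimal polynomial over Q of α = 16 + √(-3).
m_α(x) = x^2 - 32x + 259

From α - 16 = √(-3), squaring gives (α - 16)^2 = -3, i.e. α^2 - 32α + 256 = -3, so α^2 - 32α + 259 = 0. The discriminant of x^2 - 32x + 259 is (-32)^2 - 4·(259) = 1024 - 1036 = -12, and 4·(-3) is not a perfect square in Q since -3 is squarefree and ≠ 1. Hence x^2 - 32x + 259 is irreducible over Q and is the minimal polynomial of α.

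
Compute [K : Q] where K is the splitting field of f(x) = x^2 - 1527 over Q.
[K : Q] = 2

f(x) = x^2 - 1527 factors as (x - √1527)(x + √1527). The splitting field is K = Q(√1527). Since 1527 is squarefree and > 1, it is not a perfect square, so x^2 - 1527 is irreducible over Q and [Q(√1527) : Q] = 2. Hence [K : Q] = 2.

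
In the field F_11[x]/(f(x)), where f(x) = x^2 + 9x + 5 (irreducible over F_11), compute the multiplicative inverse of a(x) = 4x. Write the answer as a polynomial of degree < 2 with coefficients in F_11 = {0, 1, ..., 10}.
a(x)^(-1) ≡ 6x + 10 (mod f(x))

Since f is irreducible over F_11, F_11[x]/(f) is a field and a(x) ≠ 0 has an inverse. Apply the extended Euclidean algorithm to f(x) and a(x) in F_11[x]: f(x) = (3x + 5)·a(x) + (5). The last nonzero remainder is the constant 5 = gcd(f, a) in F_11. Back-substituting through the division chain expresses 5 = s(x)·a(x) + t(x)·f(x) with s(x) ≡ 8x + 6 (mod f), so (8x + 6)·a(x) ≡ 5 (mod f). Multiplying by 5^(-1) ≡ 9 in F_11 gives a(x)^(-1) ≡ 9·(8x + 6) ≡ 6x + 10 (mod f). Check: (4x)·(6x + 10) = 2x^2 + 7x ≡ 1 (mod x^2 + 9x + 5).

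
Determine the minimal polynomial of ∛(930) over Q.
m_α(x) = x^3 - 930

α satisfies α^3 = 930, so x^3 - 930 annihilates α. By the rational root test, a rational root p/q (in lowest terms) of x^3 - 930 would satisfy p^3 = 930 q^3, forcing q = 1 and p^3 = 930; but 930 is not a perfect cube, contradiction. A monic cubic over Q with no rational root is irreducible (any nontrivial factorization would include a linear factor). Hence x^3 - 930 is the minimal polynomial of α, and in particular [Q(α):Q] = 3.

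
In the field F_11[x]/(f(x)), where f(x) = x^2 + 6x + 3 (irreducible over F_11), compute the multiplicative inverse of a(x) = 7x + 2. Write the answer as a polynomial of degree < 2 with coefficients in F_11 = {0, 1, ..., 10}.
a(x)^(-1) ≡ 4x + 4 (mod f(x))

Since f is irreducible over F_11, F_11[x]/(f) is a field and a(x) ≠ 0 has an inverse. Apply the extended Euclidean algorithm to f(x) and a(x) in F_11[x]: f(x) = (8x + 8)·a(x) + (9). The last nonzero remainder is the constant 9 = gcd(f, a) in F_11. Back-substituting through the division chain expresses 9 = s(x)·a(x) + t(x)·f(x) with s(x) ≡ 3x + 3 (mod f), so (3x + 3)·a(x) ≡ 9 (mod f). Multiplying by 9^(-1) ≡ 5 in F_11 gives a(x)^(-1) ≡ 5·(3x + 3) ≡ 4x + 4 (mod f). Check: (7x + 2)·(4x + 4) = 6x^2 + 3x + 8 ≡ 1 (mod x^2 + 6x + 3).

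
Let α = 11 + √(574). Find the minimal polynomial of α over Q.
m_α(x) = x^2 - 22x - 453

From α - 11 = √(574), squaring gives (α - 11)^2 = 574, i.e. α^2 - 22α + 121 = 574, so α^2 - 22α - 453 = 0. The discriminant of x^2 - 22x - 453 is (-22)^2 - 4·(-453) = 484 + 1812 = 2296, and 4·(574) is not a perfect square in Q since 574 is squarefree and ≠ 1. Hence x^2 - 22x - 453 is irreducible over Q and is the minimal polynomial of α.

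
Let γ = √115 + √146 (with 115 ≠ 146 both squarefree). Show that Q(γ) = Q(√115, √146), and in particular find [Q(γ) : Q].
[Q(γ) : Q] = 4 (equivalently, Q(γ) = Q(√115, √146))

Obviously Q(γ) ⊆ Q(√115, √146), and [Q(√115, √146):Q] = 4 (since 115, 146 are distinct squarefree integers > 1 with 16790 not a perfect square). To show equality we compute the minimal polynomial of γ. From γ = √115 + √146: γ^2 = 115 + 2√(16790) + 146 = 261 + 2√(16790), so γ^2 - 261 = 2√(16790); squaring, (γ^2 - 261)^2 = 4·16790, i.e. γ^4 - 522γ^2 + 68121 - 67160 = 0, i.e. γ^4 - 522γ^2 + 961 = 0. So γ is a root of x^4 - 522x^2 + 961. This polynomial is irreducible over Q: it has no rational root (each ±√115 ± √146 is irrational), and any factorization into two quadratics over Q would force √(16790) ∈ Q (pairing opposite roots) or √115, √146 ∈ Q (other pairings), all impossible. Hence [Q(γ):Q] = 4 = [Q(√115, √146):Q], so Q(γ) = Q(√115, √146).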